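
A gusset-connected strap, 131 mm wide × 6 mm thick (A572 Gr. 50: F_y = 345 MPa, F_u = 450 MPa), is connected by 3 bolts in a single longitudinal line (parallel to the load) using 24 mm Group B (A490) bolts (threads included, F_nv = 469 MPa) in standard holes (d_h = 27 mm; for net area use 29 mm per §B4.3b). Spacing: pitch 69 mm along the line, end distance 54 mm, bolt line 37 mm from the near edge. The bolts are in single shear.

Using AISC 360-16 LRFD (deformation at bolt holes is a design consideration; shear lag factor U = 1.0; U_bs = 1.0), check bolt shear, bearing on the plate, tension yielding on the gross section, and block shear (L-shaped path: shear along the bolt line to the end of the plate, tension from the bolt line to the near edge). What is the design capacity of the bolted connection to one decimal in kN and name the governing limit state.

Bolt shear: A_b = π(24)²/4 = 452.39 mm². φR_n = 0.75 × 469 × 452.39 × 3 × 1 = 477.4 kN.
Bearing (6 mm plate, F_u = 450 MPa): end bolts L_c = 54 − 27/2 = 40.5, R_n = min(1.2×40.5×6×450, 2.4×24×6×450) = 131.22 kN/bolt; interior L_c = 69 − 27 = 42, R_n = 136.08 kN/bolt. φR_n = 0.75 × (1×131.22 + 2×136.08) = 302.5 kN.
Tension yield (gross): A_g = 131×6 = 786 mm². φR_n = 0.90 × 345 × 786 = 244.1 kN.
Block shear: shear path 1×[54+2×69] = 1×192 mm, A_gv = 1152, A_nv = 1×(192 − 2.5×29)×6 = 717 mm²; tension to near edge: (37 − 0.5×29)×6 = 135 mm². R_n = min(0.6×450×717, 0.6×345×1152) + 1.0×450×135 = min(193.59, 238.46) + 60.75 = 254.34 kN. φR_n = 0.75 × 254.34 = 190.8 kN.
Governing: min(477.4, 302.5, 244.1, 190.8) = 190.8 kN → block shear.

190.8 kN (block shear governs)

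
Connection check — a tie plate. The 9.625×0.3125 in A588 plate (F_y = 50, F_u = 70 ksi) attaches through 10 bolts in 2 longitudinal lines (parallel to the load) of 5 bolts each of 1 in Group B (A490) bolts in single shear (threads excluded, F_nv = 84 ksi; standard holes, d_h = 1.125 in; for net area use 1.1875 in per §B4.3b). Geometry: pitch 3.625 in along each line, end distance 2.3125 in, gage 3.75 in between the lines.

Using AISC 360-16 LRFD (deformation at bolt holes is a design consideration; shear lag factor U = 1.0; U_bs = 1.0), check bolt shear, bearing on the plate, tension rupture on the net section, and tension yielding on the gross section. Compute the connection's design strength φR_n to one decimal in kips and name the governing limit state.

Bolt shear: A_b = π(1)²/4 = 0.7854 in². φR_n = 0.75 × 84 × 0.7854 × 10 × 1 = 494.8 kips.
Bearing (0.3125 in plate, F_u = 70 ksi): end bolts L_c = 2.3125 − 1.125/2 = 1.75, R_n = min(1.2×1.75×0.3125×70, 2.4×1×0.3125×70) = 45.938 kips/bolt; interior L_c = 3.625 − 1.125 = 2.5, R_n = 52.5 kips/bolt. φR_n = 0.75 × (2×45.938 + 8×52.5) = 383.9 kips.
Tension rupture (net): A_n = (9.625 − 2×1.1875)×0.3125 = 2.2656 in² (U = 1.0, A_e = A_n). φR_n = 0.75 × 70 × 2.2656 = 118.9 kips.
Tension yield (gross): A_g = 9.625×0.3125 = 3.0078 in². φR_n = 0.90 × 50 × 3.0078 = 135.4 kips.
Governing: min(494.8, 383.9, 118.9, 135.4) = 118.9 kips → net-section rupture.

118.9 kips (net-section rupture governs)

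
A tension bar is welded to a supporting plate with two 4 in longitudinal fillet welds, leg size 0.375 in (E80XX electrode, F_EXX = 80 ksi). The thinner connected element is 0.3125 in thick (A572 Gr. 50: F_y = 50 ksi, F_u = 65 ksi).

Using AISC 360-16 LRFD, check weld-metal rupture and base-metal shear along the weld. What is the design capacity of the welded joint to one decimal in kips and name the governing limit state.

73.1 kips (base-metal shear governs)

Weld metal: throat = 0.707×0.375 = 0.26513 in, L = 2×4 = 8 in. φR_n = 0.75 × 0.6 × 80 × 0.26513 × 8 = 76.4 kips.
Base metal shear (0.3125 in plate): yield φR_n = 1.0×0.6×50×0.3125×8 = 75.0 kips; rupture φR_n = 0.75×0.6×65×0.3125×8 = 73.1 kips; take 73.1 kips (rupture).
Governing: min(76.4, 73.1) = 73.1 kips → base-metal shear.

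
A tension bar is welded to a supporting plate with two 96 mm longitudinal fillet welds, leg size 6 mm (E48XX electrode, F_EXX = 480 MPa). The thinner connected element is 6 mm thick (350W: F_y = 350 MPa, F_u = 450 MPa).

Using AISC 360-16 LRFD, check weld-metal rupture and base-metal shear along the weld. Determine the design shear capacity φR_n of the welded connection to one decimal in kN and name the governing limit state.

Weld metal: throat = 0.707×6 = 4.242 mm, L = 2×96 = 192 mm. φR_n = 0.75 × 0.6 × 480 × 4.242 × 192 = 175.9 kN.
Base metal shear (6 mm plate): yield φR_n = 1.0×0.6×350×6×192 = 241.9 kN; rupture φR_n = 0.75×0.6×450×6×192 = 233.3 kN; take 233.3 kN (rupture).
Governing: min(175.9, 233.3) = 175.9 kN → weld metal.

175.9 kN (weld metal governs)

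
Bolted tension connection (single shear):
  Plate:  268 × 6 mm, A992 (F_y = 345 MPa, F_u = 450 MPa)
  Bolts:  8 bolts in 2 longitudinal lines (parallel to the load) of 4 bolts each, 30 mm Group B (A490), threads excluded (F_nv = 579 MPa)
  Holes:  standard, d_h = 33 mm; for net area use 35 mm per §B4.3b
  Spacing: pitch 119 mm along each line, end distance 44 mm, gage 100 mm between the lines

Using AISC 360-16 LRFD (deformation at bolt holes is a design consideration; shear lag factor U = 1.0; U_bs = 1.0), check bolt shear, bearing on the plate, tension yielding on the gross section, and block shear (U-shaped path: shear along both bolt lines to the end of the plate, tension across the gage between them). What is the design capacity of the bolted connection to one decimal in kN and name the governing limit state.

Bolt shear: A_b = π(30)²/4 = 706.86 mm². φR_n = 0.75 × 579 × 706.86 × 8 × 1 = 2455.6 kN.
Bearing (6 mm plate, F_u = 450 MPa): end bolts L_c = 44 − 33/2 = 27.5, R_n = min(1.2×27.5×6×450, 2.4×30×6×450) = 89.1 kN/bolt; interior L_c = 119 − 33 = 86, R_n = 194.4 kN/bolt. φR_n = 0.75 × (2×89.1 + 6×194.4) = 1008.5 kN.
Tension yield (gross): A_g = 268×6 = 1608 mm². φR_n = 0.90 × 345 × 1608 = 499.3 kN.
Block shear: shear path 2×[44+3×119] = 2×401 mm, A_gv = 4812, A_nv = 2×(401 − 3.5×35)×6 = 3342 mm²; tension across gage: (100 − 1×35)×6 = 390 mm². R_n = min(0.6×450×3342, 0.6×345×4812) + 1.0×450×390 = min(902.34, 996.08) + 175.5 = 1077.8 kN. φR_n = 0.75 × 1077.8 = 808.4 kN.
Governing: min(2455.6, 1008.5, 499.3, 808.4) = 499.3 kN → gross-section yield.

499.3 kN (gross-section yield governs)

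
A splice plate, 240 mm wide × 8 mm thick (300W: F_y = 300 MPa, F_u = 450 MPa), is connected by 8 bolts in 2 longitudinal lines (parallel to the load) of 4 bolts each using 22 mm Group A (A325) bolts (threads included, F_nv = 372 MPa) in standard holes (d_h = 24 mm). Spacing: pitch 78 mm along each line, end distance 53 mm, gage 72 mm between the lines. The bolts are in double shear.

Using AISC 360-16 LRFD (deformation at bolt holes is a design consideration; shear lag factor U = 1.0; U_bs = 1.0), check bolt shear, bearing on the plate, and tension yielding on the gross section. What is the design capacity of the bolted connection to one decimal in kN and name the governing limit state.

518.4 kN (gross-section yield governs)

Bolt shear: A_b = π(22)²/4 = 380.13 mm². φR_n = 0.75 × 372 × 380.13 × 8 × 2 = 1696.9 kN.
Bearing (8 mm plate, F_u = 450 MPa): end bolts L_c = 53 − 24/2 = 41, R_n = min(1.2×41×8×450, 2.4×22×8×450) = 177.12 kN/bolt; interior L_c = 78 − 24 = 54, R_n = 190.08 kN/bolt. φR_n = 0.75 × (2×177.12 + 6×190.08) = 1121.0 kN.
Tension yield (gross): A_g = 240×8 = 1920 mm². φR_n = 0.90 × 300 × 1920 = 518.4 kN.
Governing: min(1696.9, 1121.0, 518.4) = 518.4 kN → gross-section yield.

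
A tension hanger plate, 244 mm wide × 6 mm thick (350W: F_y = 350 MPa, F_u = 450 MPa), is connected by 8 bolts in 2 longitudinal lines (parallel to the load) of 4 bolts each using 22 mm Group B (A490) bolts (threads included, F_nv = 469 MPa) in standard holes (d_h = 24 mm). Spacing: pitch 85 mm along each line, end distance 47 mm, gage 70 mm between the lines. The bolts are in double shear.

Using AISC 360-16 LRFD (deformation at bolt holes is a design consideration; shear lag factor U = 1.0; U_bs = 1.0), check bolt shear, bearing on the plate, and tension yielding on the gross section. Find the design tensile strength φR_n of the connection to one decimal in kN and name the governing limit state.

Bolt shear: A_b = π(22)²/4 = 380.13 mm². φR_n = 0.75 × 469 × 380.13 × 8 × 2 = 2139.4 kN.
Bearing (6 mm plate, F_u = 450 MPa): end bolts L_c = 47 − 24/2 = 35, R_n = min(1.2×35×6×450, 2.4×22×6×450) = 113.4 kN/bolt; interior L_c = 85 − 24 = 61, R_n = 142.56 kN/bolt. φR_n = 0.75 × (2×113.4 + 6×142.56) = 811.6 kN.
Tension yield (gross): A_g = 244×6 = 1464 mm². φR_n = 0.90 × 350 × 1464 = 461.2 kN.
Governing: min(2139.4, 811.6, 461.2) = 461.2 kN → gross-section yield.

461.2 kN (gross-section yield governs)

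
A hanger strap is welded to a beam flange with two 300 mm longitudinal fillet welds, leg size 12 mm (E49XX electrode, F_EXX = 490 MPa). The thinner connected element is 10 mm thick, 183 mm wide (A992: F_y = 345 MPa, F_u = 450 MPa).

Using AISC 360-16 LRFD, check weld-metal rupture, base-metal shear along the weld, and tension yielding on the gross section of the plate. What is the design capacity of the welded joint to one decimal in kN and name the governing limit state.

568.2 kN (gross-section yield governs)

Weld metal: throat = 0.707×12 = 8.484 mm, L = 2×300 = 600 mm. φR_n = 0.75 × 0.6 × 490 × 8.484 × 600 = 1122.4 kN.
Base metal shear (10 mm plate): yield φR_n = 1.0×0.6×345×10×600 = 1242.0 kN; rupture φR_n = 0.75×0.6×450×10×600 = 1215.0 kN; take 1215.0 kN (rupture).
Tension yield (gross): A_g = 183×10 = 1830 mm². φR_n = 0.90 × 345 × 1830 = 568.2 kN.
Governing: min(1122.4, 1215.0, 568.2) = 568.2 kN → gross-section yield.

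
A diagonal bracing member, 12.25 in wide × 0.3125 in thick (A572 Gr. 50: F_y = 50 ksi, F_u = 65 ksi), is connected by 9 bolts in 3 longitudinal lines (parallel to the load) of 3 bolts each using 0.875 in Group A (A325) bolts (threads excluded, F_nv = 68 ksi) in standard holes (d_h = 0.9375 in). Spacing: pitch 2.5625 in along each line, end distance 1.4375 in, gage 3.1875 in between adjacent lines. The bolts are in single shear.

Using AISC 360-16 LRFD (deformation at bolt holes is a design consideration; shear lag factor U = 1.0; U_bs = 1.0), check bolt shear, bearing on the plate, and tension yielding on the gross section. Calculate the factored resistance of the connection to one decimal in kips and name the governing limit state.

172.3 kips (gross-section yield governs)

Bolt shear: A_b = π(0.875)²/4 = 0.60132 in². φR_n = 0.75 × 68 × 0.60132 × 9 × 1 = 276.0 kips.
Bearing (0.3125 in plate, F_u = 65 ksi): end bolts L_c = 1.4375 − 0.9375/2 = 0.96875, R_n = min(1.2×0.96875×0.3125×65, 2.4×0.875×0.3125×65) = 23.613 kips/bolt; interior L_c = 2.5625 − 0.9375 = 1.625, R_n = 39.609 kips/bolt. φR_n = 0.75 × (3×23.613 + 6×39.609) = 231.4 kips.
Tension yield (gross): A_g = 12.25×0.3125 = 3.8281 in². φR_n = 0.90 × 50 × 3.8281 = 172.3 kips.
Governing: min(276.0, 231.4, 172.3) = 172.3 kips → gross-section yield.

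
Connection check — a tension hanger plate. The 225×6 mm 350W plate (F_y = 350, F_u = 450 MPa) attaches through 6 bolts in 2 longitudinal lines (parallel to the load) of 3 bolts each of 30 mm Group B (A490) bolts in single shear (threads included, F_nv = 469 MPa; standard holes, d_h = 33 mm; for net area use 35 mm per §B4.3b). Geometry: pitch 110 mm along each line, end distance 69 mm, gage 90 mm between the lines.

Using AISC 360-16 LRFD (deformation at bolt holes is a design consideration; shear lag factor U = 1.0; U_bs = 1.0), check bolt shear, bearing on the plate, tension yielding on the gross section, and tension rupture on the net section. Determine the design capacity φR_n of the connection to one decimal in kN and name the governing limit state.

313.9 kN (net-section rupture governs)

Bolt shear: A_b = π(30)²/4 = 706.86 mm². φR_n = 0.75 × 469 × 706.86 × 6 × 1 = 1491.8 kN.
Bearing (6 mm plate, F_u = 450 MPa): end bolts L_c = 69 − 33/2 = 52.5, R_n = min(1.2×52.5×6×450, 2.4×30×6×450) = 170.1 kN/bolt; interior L_c = 110 − 33 = 77, R_n = 194.4 kN/bolt. φR_n = 0.75 × (2×170.1 + 4×194.4) = 838.4 kN.
Tension yield (gross): A_g = 225×6 = 1350 mm². φR_n = 0.90 × 350 × 1350 = 425.3 kN.
Tension rupture (net): A_n = (225 − 2×35)×6 = 930 mm² (U = 1.0, A_e = A_n). φR_n = 0.75 × 450 × 930 = 313.9 kN.
Governing: min(1491.8, 838.4, 425.3, 313.9) = 313.9 kN → net-section rupture.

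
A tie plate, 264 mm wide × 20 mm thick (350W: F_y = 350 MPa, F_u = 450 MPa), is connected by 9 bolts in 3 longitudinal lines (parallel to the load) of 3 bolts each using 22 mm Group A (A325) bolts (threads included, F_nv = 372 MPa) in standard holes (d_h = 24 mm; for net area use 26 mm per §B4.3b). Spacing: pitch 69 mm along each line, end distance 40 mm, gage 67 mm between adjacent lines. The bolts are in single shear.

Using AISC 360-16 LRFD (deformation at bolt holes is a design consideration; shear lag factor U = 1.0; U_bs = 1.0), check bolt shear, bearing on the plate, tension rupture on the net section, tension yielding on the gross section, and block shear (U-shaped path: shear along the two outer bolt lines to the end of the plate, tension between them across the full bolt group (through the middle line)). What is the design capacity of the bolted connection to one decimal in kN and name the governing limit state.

Bolt shear: A_b = π(22)²/4 = 380.13 mm². φR_n = 0.75 × 372 × 380.13 × 9 × 1 = 954.5 kN.
Bearing (20 mm plate, F_u = 450 MPa): end bolts L_c = 40 − 24/2 = 28, R_n = min(1.2×28×20×450, 2.4×22×20×450) = 302.4 kN/bolt; interior L_c = 69 − 24 = 45, R_n = 475.2 kN/bolt. φR_n = 0.75 × (3×302.4 + 6×475.2) = 2818.8 kN.
Tension rupture (net): A_n = (264 − 3×26)×20 = 3720 mm² (U = 1.0, A_e = A_n). φR_n = 0.75 × 450 × 3720 = 1255.5 kN.
Tension yield (gross): A_g = 264×20 = 5280 mm². φR_n = 0.90 × 350 × 5280 = 1663.2 kN.
Block shear: shear path 2×[40+2×69] = 2×178 mm, A_gv = 7120, A_nv = 2×(178 − 2.5×26)×20 = 4520 mm²; tension across gage: (134 − 2×26)×20 = 1640 mm². R_n = min(0.6×450×4520, 0.6×350×7120) + 1.0×450×1640 = min(1220.4, 1495.2) + 738 = 1958.4 kN. φR_n = 0.75 × 1958.4 = 1468.8 kN.
Governing: min(954.5, 2818.8, 1255.5, 1663.2, 1468.8) = 954.5 kN → bolt shear.

954.5 kN (bolt shear governs)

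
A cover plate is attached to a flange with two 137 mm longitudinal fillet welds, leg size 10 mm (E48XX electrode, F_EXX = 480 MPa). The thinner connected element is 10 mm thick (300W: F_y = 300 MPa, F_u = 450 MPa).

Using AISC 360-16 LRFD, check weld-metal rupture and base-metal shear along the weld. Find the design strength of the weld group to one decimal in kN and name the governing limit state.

Weld metal: throat = 0.707×10 = 7.07 mm, L = 2×137 = 274 mm. φR_n = 0.75 × 0.6 × 480 × 7.07 × 274 = 418.4 kN.
Base metal shear (10 mm plate): yield φR_n = 1.0×0.6×300×10×274 = 493.2 kN; rupture φR_n = 0.75×0.6×450×10×274 = 554.9 kN; take 493.2 kN (yield).
Governing: min(418.4, 493.2) = 418.4 kN → weld metal.

418.4 kN (weld metal governs)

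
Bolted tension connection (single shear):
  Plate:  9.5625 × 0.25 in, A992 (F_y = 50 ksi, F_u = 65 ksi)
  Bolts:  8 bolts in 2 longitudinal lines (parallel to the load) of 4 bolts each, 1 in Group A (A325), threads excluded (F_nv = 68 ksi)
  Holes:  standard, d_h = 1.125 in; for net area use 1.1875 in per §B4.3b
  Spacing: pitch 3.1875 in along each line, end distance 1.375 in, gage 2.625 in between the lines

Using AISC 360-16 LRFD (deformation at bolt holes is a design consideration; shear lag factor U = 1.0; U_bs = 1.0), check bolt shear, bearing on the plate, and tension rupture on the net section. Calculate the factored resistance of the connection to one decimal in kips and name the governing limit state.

Bolt shear: A_b = π(1)²/4 = 0.7854 in². φR_n = 0.75 × 68 × 0.7854 × 8 × 1 = 320.4 kips.
Bearing (0.25 in plate, F_u = 65 ksi): end bolts L_c = 1.375 − 1.125/2 = 0.8125, R_n = min(1.2×0.8125×0.25×65, 2.4×1×0.25×65) = 15.844 kips/bolt; interior L_c = 3.1875 − 1.125 = 2.0625, R_n = 39 kips/bolt. φR_n = 0.75 × (2×15.844 + 6×39) = 199.3 kips.
Tension rupture (net): A_n = (9.5625 − 2×1.1875)×0.25 = 1.7969 in² (U = 1.0, A_e = A_n). φR_n = 0.75 × 65 × 1.7969 = 87.6 kips.
Governing: min(320.4, 199.3, 87.6) = 87.6 kips → net-section rupture.

87.6 kips (net-section rupture governs)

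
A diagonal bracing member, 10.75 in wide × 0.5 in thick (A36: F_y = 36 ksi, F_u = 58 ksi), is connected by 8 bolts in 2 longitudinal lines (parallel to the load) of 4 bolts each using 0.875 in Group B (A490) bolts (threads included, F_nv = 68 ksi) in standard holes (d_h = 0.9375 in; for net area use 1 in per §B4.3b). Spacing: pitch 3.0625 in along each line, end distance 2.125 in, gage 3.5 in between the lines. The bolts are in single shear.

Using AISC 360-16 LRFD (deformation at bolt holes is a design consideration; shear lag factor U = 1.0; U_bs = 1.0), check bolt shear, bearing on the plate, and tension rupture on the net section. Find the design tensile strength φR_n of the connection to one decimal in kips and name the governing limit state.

Bolt shear: A_b = π(0.875)²/4 = 0.60132 in². φR_n = 0.75 × 68 × 0.60132 × 8 × 1 = 245.3 kips.
Bearing (0.5 in plate, F_u = 58 ksi): end bolts L_c = 2.125 − 0.9375/2 = 1.65625, R_n = min(1.2×1.65625×0.5×58, 2.4×0.875×0.5×58) = 57.638 kips/bolt; interior L_c = 3.0625 − 0.9375 = 2.125, R_n = 60.9 kips/bolt. φR_n = 0.75 × (2×57.638 + 6×60.9) = 360.5 kips.
Tension rupture (net): A_n = (10.75 − 2×1)×0.5 = 4.375 in² (U = 1.0, A_e = A_n). φR_n = 0.75 × 58 × 4.375 = 190.3 kips.
Governing: min(245.3, 360.5, 190.3) = 190.3 kips → net-section rupture.

190.3 kips (net-section rupture governs)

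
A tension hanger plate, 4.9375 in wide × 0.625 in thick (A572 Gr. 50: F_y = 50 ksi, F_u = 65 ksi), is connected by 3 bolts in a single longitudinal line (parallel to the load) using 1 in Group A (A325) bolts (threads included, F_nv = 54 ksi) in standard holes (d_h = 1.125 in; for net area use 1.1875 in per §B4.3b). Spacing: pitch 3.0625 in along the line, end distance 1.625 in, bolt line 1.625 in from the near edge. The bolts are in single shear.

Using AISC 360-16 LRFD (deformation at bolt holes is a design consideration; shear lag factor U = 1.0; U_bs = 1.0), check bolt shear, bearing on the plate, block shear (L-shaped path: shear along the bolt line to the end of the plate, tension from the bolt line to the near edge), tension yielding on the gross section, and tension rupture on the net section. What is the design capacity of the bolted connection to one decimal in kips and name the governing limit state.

Bolt shear: A_b = π(1)²/4 = 0.7854 in². φR_n = 0.75 × 54 × 0.7854 × 3 × 1 = 95.4 kips.
Bearing (0.625 in plate, F_u = 65 ksi): end bolts L_c = 1.625 − 1.125/2 = 1.0625, R_n = min(1.2×1.0625×0.625×65, 2.4×1×0.625×65) = 51.797 kips/bolt; interior L_c = 3.0625 − 1.125 = 1.9375, R_n = 94.453 kips/bolt. φR_n = 0.75 × (1×51.797 + 2×94.453) = 180.5 kips.
Block shear: shear path 1×[1.625+2×3.0625] = 1×7.75 in, A_gv = 4.8438, A_nv = 1×(7.75 − 2.5×1.1875)×0.625 = 2.9883 in²; tension to near edge: (1.625 − 0.5×1.1875)×0.625 = 0.64453 in². R_n = min(0.6×65×2.9883, 0.6×50×4.8438) + 1.0×65×0.64453 = min(116.54, 145.31) + 41.894 = 158.43 kips. φR_n = 0.75 × 158.43 = 118.8 kips.
Tension yield (gross): A_g = 4.9375×0.625 = 3.0859 in². φR_n = 0.90 × 50 × 3.0859 = 138.9 kips.
Tension rupture (net): A_n = (4.9375 − 1×1.1875)×0.625 = 2.3438 in² (U = 1.0, A_e = A_n). φR_n = 0.75 × 65 × 2.3438 = 114.3 kips.
Governing: min(95.4, 180.5, 118.8, 138.9, 114.3) = 95.4 kips → bolt shear.

95.4 kips (bolt shear governs)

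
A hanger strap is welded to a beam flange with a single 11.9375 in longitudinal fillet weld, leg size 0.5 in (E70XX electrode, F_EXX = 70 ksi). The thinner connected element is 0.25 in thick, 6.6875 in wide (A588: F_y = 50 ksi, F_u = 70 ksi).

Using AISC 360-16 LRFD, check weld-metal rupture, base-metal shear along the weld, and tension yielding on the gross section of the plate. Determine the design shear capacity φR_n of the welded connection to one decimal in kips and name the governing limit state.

75.2 kips (gross-section yield governs)

Weld metal: throat = 0.707×0.5 = 0.3535 in, L = 11.9375 in. φR_n = 0.75 × 0.6 × 70 × 0.3535 × 11.9375 = 132.9 kips.
Base metal shear (0.25 in plate): yield φR_n = 1.0×0.6×50×0.25×11.9375 = 89.5 kips; rupture φR_n = 0.75×0.6×70×0.25×11.9375 = 94.0 kips; take 89.5 kips (yield).
Tension yield (gross): A_g = 6.6875×0.25 = 1.6719 in². φR_n = 0.90 × 50 × 1.6719 = 75.2 kips.
Governing: min(132.9, 89.5, 75.2) = 75.2 kips → gross-section yield.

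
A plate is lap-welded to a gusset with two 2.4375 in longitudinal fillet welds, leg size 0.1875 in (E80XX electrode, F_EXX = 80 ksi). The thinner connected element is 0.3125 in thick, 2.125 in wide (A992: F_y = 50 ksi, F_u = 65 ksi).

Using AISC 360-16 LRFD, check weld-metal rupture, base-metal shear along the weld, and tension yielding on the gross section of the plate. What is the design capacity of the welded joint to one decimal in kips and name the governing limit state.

Weld metal: throat = 0.707×0.1875 = 0.13256 in, L = 2×2.4375 = 4.875 in. φR_n = 0.75 × 0.6 × 80 × 0.13256 × 4.875 = 23.3 kips.
Base metal shear (0.3125 in plate): yield φR_n = 1.0×0.6×50×0.3125×4.875 = 45.7 kips; rupture φR_n = 0.75×0.6×65×0.3125×4.875 = 44.6 kips; take 44.6 kips (rupture).
Tension yield (gross): A_g = 2.125×0.3125 = 0.66406 in². φR_n = 0.90 × 50 × 0.66406 = 29.9 kips.
Governing: min(23.3, 44.6, 29.9) = 23.3 kips → weld metal.

23.3 kips (weld metal governs)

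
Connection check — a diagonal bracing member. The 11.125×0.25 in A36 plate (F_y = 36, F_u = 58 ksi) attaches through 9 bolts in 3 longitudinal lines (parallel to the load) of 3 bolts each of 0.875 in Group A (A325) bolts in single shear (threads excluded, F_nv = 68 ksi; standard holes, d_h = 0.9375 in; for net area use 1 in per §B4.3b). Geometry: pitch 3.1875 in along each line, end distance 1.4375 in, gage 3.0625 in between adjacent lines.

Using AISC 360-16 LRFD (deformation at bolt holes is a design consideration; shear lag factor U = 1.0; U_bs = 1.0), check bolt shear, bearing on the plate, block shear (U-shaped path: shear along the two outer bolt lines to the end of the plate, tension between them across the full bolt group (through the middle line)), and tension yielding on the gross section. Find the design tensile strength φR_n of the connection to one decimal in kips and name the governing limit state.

90.1 kips (gross-section yield governs)

Bolt shear: A_b = π(0.875)²/4 = 0.60132 in². φR_n = 0.75 × 68 × 0.60132 × 9 × 1 = 276.0 kips.
Bearing (0.25 in plate, F_u = 58 ksi): end bolts L_c = 1.4375 − 0.9375/2 = 0.96875, R_n = min(1.2×0.96875×0.25×58, 2.4×0.875×0.25×58) = 16.856 kips/bolt; interior L_c = 3.1875 − 0.9375 = 2.25, R_n = 30.45 kips/bolt. φR_n = 0.75 × (3×16.856 + 6×30.45) = 175.0 kips.
Block shear: shear path 2×[1.4375+2×3.1875] = 2×7.8125 in, A_gv = 3.9063, A_nv = 2×(7.8125 − 2.5×1)×0.25 = 2.6563 in²; tension across gage: (6.125 − 2×1)×0.25 = 1.0313 in². R_n = min(0.6×58×2.6563, 0.6×36×3.9063) + 1.0×58×1.0313 = min(92.439, 84.376) + 59.815 = 144.19 kips. φR_n = 0.75 × 144.19 = 108.1 kips.
Tension yield (gross): A_g = 11.125×0.25 = 2.7813 in². φR_n = 0.90 × 36 × 2.7813 = 90.1 kips.
Governing: min(276.0, 175.0, 108.1, 90.1) = 90.1 kips → gross-section yield.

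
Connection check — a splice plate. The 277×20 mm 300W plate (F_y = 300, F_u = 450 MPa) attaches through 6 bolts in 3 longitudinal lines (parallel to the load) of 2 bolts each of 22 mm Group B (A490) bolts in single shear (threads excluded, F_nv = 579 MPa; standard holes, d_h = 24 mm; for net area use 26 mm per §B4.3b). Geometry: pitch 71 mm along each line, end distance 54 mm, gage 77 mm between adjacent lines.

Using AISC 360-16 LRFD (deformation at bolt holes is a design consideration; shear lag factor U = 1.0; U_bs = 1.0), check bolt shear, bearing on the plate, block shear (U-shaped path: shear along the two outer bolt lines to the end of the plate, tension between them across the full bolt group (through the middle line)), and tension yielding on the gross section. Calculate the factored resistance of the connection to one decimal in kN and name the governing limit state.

Bolt shear: A_b = π(22)²/4 = 380.13 mm². φR_n = 0.75 × 579 × 380.13 × 6 × 1 = 990.4 kN.
Bearing (20 mm plate, F_u = 450 MPa): end bolts L_c = 54 − 24/2 = 42, R_n = min(1.2×42×20×450, 2.4×22×20×450) = 453.6 kN/bolt; interior L_c = 71 − 24 = 47, R_n = 475.2 kN/bolt. φR_n = 0.75 × (3×453.6 + 3×475.2) = 2089.8 kN.
Block shear: shear path 2×[54+1×71] = 2×125 mm, A_gv = 5000, A_nv = 2×(125 − 1.5×26)×20 = 3440 mm²; tension across gage: (154 − 2×26)×20 = 2040 mm². R_n = min(0.6×450×3440, 0.6×300×5000) + 1.0×450×2040 = min(928.8, 900) + 918 = 1818 kN. φR_n = 0.75 × 1818 = 1363.5 kN.
Tension yield (gross): A_g = 277×20 = 5540 mm². φR_n = 0.90 × 300 × 5540 = 1495.8 kN.
Governing: min(990.4, 2089.8, 1363.5, 1495.8) = 990.4 kN → bolt shear.

990.4 kN (bolt shear governs)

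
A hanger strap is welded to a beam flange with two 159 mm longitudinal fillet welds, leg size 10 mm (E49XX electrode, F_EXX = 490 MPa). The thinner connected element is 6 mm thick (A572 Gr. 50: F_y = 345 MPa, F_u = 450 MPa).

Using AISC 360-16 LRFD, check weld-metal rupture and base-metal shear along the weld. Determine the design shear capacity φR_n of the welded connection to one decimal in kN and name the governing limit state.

Weld metal: throat = 0.707×10 = 7.07 mm, L = 2×159 = 318 mm. φR_n = 0.75 × 0.6 × 490 × 7.07 × 318 = 495.7 kN.
Base metal shear (6 mm plate): yield φR_n = 1.0×0.6×345×6×318 = 395.0 kN; rupture φR_n = 0.75×0.6×450×6×318 = 386.4 kN; take 386.4 kN (rupture).
Governing: min(495.7, 386.4) = 386.4 kN → base-metal shear.

386.4 kN (base-metal shear governs)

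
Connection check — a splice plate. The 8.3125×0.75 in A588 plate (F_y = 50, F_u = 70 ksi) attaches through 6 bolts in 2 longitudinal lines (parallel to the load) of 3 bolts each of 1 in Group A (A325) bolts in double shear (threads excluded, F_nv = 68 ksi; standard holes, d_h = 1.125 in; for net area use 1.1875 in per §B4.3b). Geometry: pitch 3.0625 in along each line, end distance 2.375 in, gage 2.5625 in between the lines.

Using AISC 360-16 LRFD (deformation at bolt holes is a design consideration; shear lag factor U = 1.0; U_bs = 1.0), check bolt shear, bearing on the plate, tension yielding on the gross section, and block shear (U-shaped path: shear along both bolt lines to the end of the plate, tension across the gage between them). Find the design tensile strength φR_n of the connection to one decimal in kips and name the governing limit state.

Bolt shear: A_b = π(1)²/4 = 0.7854 in². φR_n = 0.75 × 68 × 0.7854 × 6 × 2 = 480.7 kips.
Bearing (0.75 in plate, F_u = 70 ksi): end bolts L_c = 2.375 − 1.125/2 = 1.8125, R_n = min(1.2×1.8125×0.75×70, 2.4×1×0.75×70) = 114.19 kips/bolt; interior L_c = 3.0625 − 1.125 = 1.9375, R_n = 122.06 kips/bolt. φR_n = 0.75 × (2×114.19 + 4×122.06) = 537.5 kips.
Tension yield (gross): A_g = 8.3125×0.75 = 6.2344 in². φR_n = 0.90 × 50 × 6.2344 = 280.5 kips.
Block shear: shear path 2×[2.375+2×3.0625] = 2×8.5 in, A_gv = 12.75, A_nv = 2×(8.5 − 2.5×1.1875)×0.75 = 8.2969 in²; tension across gage: (2.5625 − 1×1.1875)×0.75 = 1.0313 in². R_n = min(0.6×70×8.2969, 0.6×50×12.75) + 1.0×70×1.0313 = min(348.47, 382.5) + 72.191 = 420.66 kips. φR_n = 0.75 × 420.66 = 315.5 kips.
Governing: min(480.7, 537.5, 280.5, 315.5) = 280.5 kips → gross-section yield.

280.5 kips (gross-section yield governs)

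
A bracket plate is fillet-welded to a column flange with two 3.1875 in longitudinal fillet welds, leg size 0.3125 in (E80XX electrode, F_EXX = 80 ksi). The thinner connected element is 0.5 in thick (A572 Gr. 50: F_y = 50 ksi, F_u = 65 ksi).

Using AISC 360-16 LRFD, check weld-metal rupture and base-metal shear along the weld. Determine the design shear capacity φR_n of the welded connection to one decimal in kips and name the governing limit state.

Weld metal: throat = 0.707×0.3125 = 0.22094 in, L = 2×3.1875 = 6.375 in. φR_n = 0.75 × 0.6 × 80 × 0.22094 × 6.375 = 50.7 kips.
Base metal shear (0.5 in plate): yield φR_n = 1.0×0.6×50×0.5×6.375 = 95.6 kips; rupture φR_n = 0.75×0.6×65×0.5×6.375 = 93.2 kips; take 93.2 kips (rupture).
Governing: min(50.7, 93.2) = 50.7 kips → weld metal.

50.7 kips (weld metal governs)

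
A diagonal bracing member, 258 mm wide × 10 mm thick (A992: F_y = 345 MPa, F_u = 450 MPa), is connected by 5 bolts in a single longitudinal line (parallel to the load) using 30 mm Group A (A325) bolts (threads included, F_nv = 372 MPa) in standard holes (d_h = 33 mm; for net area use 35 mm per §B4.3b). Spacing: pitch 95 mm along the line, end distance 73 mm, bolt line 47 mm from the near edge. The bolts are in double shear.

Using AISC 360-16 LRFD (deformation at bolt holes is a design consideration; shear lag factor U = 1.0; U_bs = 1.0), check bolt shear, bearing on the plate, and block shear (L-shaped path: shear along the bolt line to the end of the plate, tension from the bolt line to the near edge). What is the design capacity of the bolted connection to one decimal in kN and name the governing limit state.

698.0 kN (block shear governs)

Bolt shear: A_b = π(30)²/4 = 706.86 mm². φR_n = 0.75 × 372 × 706.86 × 5 × 2 = 1972.1 kN.
Bearing (10 mm plate, F_u = 450 MPa): end bolts L_c = 73 − 33/2 = 56.5, R_n = min(1.2×56.5×10×450, 2.4×30×10×450) = 305.1 kN/bolt; interior L_c = 95 − 33 = 62, R_n = 324 kN/bolt. φR_n = 0.75 × (1×305.1 + 4×324) = 1200.8 kN.
Block shear: shear path 1×[73+4×95] = 1×453 mm, A_gv = 4530, A_nv = 1×(453 − 4.5×35)×10 = 2955 mm²; tension to near edge: (47 − 0.5×35)×10 = 295 mm². R_n = min(0.6×450×2955, 0.6×345×4530) + 1.0×450×295 = min(797.85, 937.71) + 132.75 = 930.6 kN. φR_n = 0.75 × 930.6 = 698.0 kN.
Governing: min(1972.1, 1200.8, 698.0) = 698.0 kN → block shear.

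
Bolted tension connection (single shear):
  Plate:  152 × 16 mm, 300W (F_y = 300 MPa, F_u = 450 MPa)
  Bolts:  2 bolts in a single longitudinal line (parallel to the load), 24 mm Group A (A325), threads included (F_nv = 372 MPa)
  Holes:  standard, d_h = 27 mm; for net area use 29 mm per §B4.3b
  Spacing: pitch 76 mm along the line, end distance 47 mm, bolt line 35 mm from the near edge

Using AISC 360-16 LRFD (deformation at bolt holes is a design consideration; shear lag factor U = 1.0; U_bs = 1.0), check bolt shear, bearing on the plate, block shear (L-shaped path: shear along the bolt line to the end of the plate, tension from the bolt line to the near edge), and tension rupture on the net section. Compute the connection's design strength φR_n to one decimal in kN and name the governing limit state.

Bolt shear: A_b = π(24)²/4 = 452.39 mm². φR_n = 0.75 × 372 × 452.39 × 2 × 1 = 252.4 kN.
Bearing (16 mm plate, F_u = 450 MPa): end bolts L_c = 47 − 27/2 = 33.5, R_n = min(1.2×33.5×16×450, 2.4×24×16×450) = 289.44 kN/bolt; interior L_c = 76 − 27 = 49, R_n = 414.72 kN/bolt. φR_n = 0.75 × (1×289.44 + 1×414.72) = 528.1 kN.
Block shear: shear path 1×[47+1×76] = 1×123 mm, A_gv = 1968, A_nv = 1×(123 − 1.5×29)×16 = 1272 mm²; tension to near edge: (35 − 0.5×29)×16 = 328 mm². R_n = min(0.6×450×1272, 0.6×300×1968) + 1.0×450×328 = min(343.44, 354.24) + 147.6 = 491.04 kN. φR_n = 0.75 × 491.04 = 368.3 kN.
Tension rupture (net): A_n = (152 − 1×29)×16 = 1968 mm² (U = 1.0, A_e = A_n). φR_n = 0.75 × 450 × 1968 = 664.2 kN.
Governing: min(252.4, 528.1, 368.3, 664.2) = 252.4 kN → bolt shear.

252.4 kN (bolt shear governs)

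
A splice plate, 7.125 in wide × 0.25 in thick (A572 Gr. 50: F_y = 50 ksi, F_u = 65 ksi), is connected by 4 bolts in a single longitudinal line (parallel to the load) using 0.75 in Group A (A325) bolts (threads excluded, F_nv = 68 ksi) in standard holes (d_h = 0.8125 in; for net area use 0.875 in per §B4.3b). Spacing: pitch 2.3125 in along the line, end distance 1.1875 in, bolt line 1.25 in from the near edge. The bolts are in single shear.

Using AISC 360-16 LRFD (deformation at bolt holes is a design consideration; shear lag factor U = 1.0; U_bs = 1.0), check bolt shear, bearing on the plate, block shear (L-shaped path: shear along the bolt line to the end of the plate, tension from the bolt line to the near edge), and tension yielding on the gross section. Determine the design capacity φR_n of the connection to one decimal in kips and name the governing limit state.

Bolt shear: A_b = π(0.75)²/4 = 0.44179 in². φR_n = 0.75 × 68 × 0.44179 × 4 × 1 = 90.1 kips.
Bearing (0.25 in plate, F_u = 65 ksi): end bolts L_c = 1.1875 − 0.8125/2 = 0.78125, R_n = min(1.2×0.78125×0.25×65, 2.4×0.75×0.25×65) = 15.234 kips/bolt; interior L_c = 2.3125 − 0.8125 = 1.5, R_n = 29.25 kips/bolt. φR_n = 0.75 × (1×15.234 + 3×29.25) = 77.2 kips.
Block shear: shear path 1×[1.1875+3×2.3125] = 1×8.125 in, A_gv = 2.0313, A_nv = 1×(8.125 − 3.5×0.875)×0.25 = 1.2656 in²; tension to near edge: (1.25 − 0.5×0.875)×0.25 = 0.20313 in². R_n = min(0.6×65×1.2656, 0.6×50×2.0313) + 1.0×65×0.20313 = min(49.358, 60.939) + 13.203 = 62.561 kips. φR_n = 0.75 × 62.561 = 46.9 kips.
Tension yield (gross): A_g = 7.125×0.25 = 1.7813 in². φR_n = 0.90 × 50 × 1.7813 = 80.2 kips.
Governing: min(90.1, 77.2, 46.9, 80.2) = 46.9 kips → block shear.

46.9 kips (block shear governs)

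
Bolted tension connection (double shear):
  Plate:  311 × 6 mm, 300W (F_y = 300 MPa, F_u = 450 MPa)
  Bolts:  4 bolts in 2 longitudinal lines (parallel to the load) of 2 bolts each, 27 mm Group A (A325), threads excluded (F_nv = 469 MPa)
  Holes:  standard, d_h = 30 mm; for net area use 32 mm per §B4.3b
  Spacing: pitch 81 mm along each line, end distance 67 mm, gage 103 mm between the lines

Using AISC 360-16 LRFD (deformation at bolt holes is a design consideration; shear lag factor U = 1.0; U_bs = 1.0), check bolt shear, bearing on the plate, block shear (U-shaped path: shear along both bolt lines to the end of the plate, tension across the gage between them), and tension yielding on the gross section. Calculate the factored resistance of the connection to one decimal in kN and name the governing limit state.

Bolt shear: A_b = π(27)²/4 = 572.56 mm². φR_n = 0.75 × 469 × 572.56 × 4 × 2 = 1611.2 kN.
Bearing (6 mm plate, F_u = 450 MPa): end bolts L_c = 67 − 30/2 = 52, R_n = min(1.2×52×6×450, 2.4×27×6×450) = 168.48 kN/bolt; interior L_c = 81 − 30 = 51, R_n = 165.24 kN/bolt. φR_n = 0.75 × (2×168.48 + 2×165.24) = 500.6 kN.
Block shear: shear path 2×[67+1×81] = 2×148 mm, A_gv = 1776, A_nv = 2×(148 − 1.5×32)×6 = 1200 mm²; tension across gage: (103 − 1×32)×6 = 426 mm². R_n = min(0.6×450×1200, 0.6×300×1776) + 1.0×450×426 = min(324, 319.68) + 191.7 = 511.38 kN. φR_n = 0.75 × 511.38 = 383.5 kN.
Tension yield (gross): A_g = 311×6 = 1866 mm². φR_n = 0.90 × 300 × 1866 = 503.8 kN.
Governing: min(1611.2, 500.6, 383.5, 503.8) = 383.5 kN → block shear.

383.5 kN (block shear governs)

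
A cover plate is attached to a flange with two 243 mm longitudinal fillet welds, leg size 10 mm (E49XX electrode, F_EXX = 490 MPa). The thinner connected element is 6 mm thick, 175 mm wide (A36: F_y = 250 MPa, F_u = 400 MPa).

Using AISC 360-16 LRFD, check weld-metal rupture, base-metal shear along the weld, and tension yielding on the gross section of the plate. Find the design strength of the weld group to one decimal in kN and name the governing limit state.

Weld metal: throat = 0.707×10 = 7.07 mm, L = 2×243 = 486 mm. φR_n = 0.75 × 0.6 × 490 × 7.07 × 486 = 757.6 kN.
Base metal shear (6 mm plate): yield φR_n = 1.0×0.6×250×6×486 = 437.4 kN; rupture φR_n = 0.75×0.6×400×6×486 = 524.9 kN; take 437.4 kN (yield).
Tension yield (gross): A_g = 175×6 = 1050 mm². φR_n = 0.90 × 250 × 1050 = 236.3 kN.
Governing: min(757.6, 437.4, 236.3) = 236.3 kN → gross-section yield.

236.3 kN (gross-section yield governs)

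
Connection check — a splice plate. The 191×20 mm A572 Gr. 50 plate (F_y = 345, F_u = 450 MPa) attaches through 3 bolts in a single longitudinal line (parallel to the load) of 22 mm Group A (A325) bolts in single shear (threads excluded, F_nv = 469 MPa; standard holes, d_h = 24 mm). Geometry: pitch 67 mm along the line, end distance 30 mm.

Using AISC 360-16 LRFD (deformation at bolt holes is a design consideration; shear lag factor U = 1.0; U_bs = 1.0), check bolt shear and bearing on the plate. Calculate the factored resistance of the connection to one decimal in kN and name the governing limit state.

401.1 kN (bolt shear governs)

Bolt shear: A_b = π(22)²/4 = 380.13 mm². φR_n = 0.75 × 469 × 380.13 × 3 × 1 = 401.1 kN.
Bearing (20 mm plate, F_u = 450 MPa): end bolts L_c = 30 − 24/2 = 18, R_n = min(1.2×18×20×450, 2.4×22×20×450) = 194.4 kN/bolt; interior L_c = 67 − 24 = 43, R_n = 464.4 kN/bolt. φR_n = 0.75 × (1×194.4 + 2×464.4) = 842.4 kN.
Governing: min(401.1, 842.4) = 401.1 kN → bolt shear.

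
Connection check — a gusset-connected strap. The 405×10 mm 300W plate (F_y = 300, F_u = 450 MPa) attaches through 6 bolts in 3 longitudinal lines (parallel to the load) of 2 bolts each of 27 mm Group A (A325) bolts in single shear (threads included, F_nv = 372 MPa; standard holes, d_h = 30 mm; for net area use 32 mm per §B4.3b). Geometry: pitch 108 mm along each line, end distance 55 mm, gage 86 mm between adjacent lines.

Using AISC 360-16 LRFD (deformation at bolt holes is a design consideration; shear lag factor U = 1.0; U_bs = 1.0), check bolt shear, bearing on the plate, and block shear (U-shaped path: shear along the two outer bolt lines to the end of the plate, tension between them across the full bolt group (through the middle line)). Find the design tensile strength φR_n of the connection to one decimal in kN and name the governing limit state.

804.6 kN (block shear governs)

Bolt shear: A_b = π(27)²/4 = 572.56 mm². φR_n = 0.75 × 372 × 572.56 × 6 × 1 = 958.5 kN.
Bearing (10 mm plate, F_u = 450 MPa): end bolts L_c = 55 − 30/2 = 40, R_n = min(1.2×40×10×450, 2.4×27×10×450) = 216 kN/bolt; interior L_c = 108 − 30 = 78, R_n = 291.6 kN/bolt. φR_n = 0.75 × (3×216 + 3×291.6) = 1142.1 kN.
Block shear: shear path 2×[55+1×108] = 2×163 mm, A_gv = 3260, A_nv = 2×(163 − 1.5×32)×10 = 2300 mm²; tension across gage: (172 − 2×32)×10 = 1080 mm². R_n = min(0.6×450×2300, 0.6×300×3260) + 1.0×450×1080 = min(621, 586.8) + 486 = 1072.8 kN. φR_n = 0.75 × 1072.8 = 804.6 kN.
Governing: min(958.5, 1142.1, 804.6) = 804.6 kN → block shear.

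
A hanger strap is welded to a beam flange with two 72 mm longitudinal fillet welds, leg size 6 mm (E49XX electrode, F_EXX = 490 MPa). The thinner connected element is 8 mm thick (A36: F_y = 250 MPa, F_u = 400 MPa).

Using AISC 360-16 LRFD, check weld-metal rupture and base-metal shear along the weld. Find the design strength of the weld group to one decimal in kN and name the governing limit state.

134.7 kN (weld metal governs)

Weld metal: throat = 0.707×6 = 4.242 mm, L = 2×72 = 144 mm. φR_n = 0.75 × 0.6 × 490 × 4.242 × 144 = 134.7 kN.
Base metal shear (8 mm plate): yield φR_n = 1.0×0.6×250×8×144 = 172.8 kN; rupture φR_n = 0.75×0.6×400×8×144 = 207.4 kN; take 172.8 kN (yield).
Governing: min(134.7, 172.8) = 134.7 kN → weld metal.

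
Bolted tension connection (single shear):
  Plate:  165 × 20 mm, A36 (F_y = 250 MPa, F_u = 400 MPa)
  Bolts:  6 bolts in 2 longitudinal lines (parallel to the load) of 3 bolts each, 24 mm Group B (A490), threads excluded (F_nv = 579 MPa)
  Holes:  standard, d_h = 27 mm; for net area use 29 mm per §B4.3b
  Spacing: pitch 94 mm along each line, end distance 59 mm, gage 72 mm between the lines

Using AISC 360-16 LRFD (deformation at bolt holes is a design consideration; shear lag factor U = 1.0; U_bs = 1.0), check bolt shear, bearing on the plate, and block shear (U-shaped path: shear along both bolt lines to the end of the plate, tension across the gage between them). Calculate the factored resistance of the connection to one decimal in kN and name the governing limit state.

Bolt shear: A_b = π(24)²/4 = 452.39 mm². φR_n = 0.75 × 579 × 452.39 × 6 × 1 = 1178.7 kN.
Bearing (20 mm plate, F_u = 400 MPa): end bolts L_c = 59 − 27/2 = 45.5, R_n = min(1.2×45.5×20×400, 2.4×24×20×400) = 436.8 kN/bolt; interior L_c = 94 − 27 = 67, R_n = 460.8 kN/bolt. φR_n = 0.75 × (2×436.8 + 4×460.8) = 2037.6 kN.
Block shear: shear path 2×[59+2×94] = 2×247 mm, A_gv = 9880, A_nv = 2×(247 − 2.5×29)×20 = 6980 mm²; tension across gage: (72 − 1×29)×20 = 860 mm². R_n = min(0.6×400×6980, 0.6×250×9880) + 1.0×400×860 = min(1675.2, 1482) + 344 = 1826 kN. φR_n = 0.75 × 1826 = 1369.5 kN.
Governing: min(1178.7, 2037.6, 1369.5) = 1178.7 kN → bolt shear.

1178.7 kN (bolt shear governs)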